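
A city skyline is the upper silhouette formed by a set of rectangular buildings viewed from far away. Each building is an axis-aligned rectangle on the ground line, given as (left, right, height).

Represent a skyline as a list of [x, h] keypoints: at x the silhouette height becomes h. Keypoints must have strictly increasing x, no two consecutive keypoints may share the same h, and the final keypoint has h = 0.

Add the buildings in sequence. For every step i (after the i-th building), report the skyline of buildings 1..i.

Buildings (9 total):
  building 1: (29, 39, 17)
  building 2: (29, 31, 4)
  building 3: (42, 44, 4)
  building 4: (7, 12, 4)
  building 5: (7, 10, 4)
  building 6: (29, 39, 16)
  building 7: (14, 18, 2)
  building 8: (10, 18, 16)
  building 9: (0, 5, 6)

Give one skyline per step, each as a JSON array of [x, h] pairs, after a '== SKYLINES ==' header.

== SKYLINES ==
[[29,17],[39,0]]
[[29,17],[39,0]]
[[29,17],[39,0],[42,4],[44,0]]
[[7,4],[12,0],[29,17],[39,0],[42,4],[44,0]]
[[7,4],[12,0],[29,17],[39,0],[42,4],[44,0]]
[[7,4],[12,0],[29,17],[39,0],[42,4],[44,0]]
[[7,4],[12,0],[14,2],[18,0],[29,17],[39,0],[42,4],[44,0]]
[[7,4],[10,16],[18,0],[29,17],[39,0],[42,4],[44,0]]
[[0,6],[5,0],[7,4],[10,16],[18,0],[29,17],[39,0],[42,4],[44,0]]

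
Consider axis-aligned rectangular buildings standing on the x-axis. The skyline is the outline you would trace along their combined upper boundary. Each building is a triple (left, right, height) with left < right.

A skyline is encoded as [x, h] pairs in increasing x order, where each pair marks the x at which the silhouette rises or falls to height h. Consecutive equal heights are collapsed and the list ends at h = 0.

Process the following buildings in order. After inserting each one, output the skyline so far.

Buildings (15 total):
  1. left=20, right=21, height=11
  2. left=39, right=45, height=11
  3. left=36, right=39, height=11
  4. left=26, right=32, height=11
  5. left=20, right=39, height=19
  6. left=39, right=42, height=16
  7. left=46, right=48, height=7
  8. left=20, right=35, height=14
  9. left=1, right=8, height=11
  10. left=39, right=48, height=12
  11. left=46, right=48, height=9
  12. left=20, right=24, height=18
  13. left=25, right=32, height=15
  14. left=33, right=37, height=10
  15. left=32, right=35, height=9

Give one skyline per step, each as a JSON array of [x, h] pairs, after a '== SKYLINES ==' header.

== SKYLINES ==
[[20,11],[21,0]]
[[20,11],[21,0],[39,11],[45,0]]
[[20,11],[21,0],[36,11],[45,0]]
[[20,11],[21,0],[26,11],[32,0],[36,11],[45,0]]
[[20,19],[39,11],[45,0]]
[[20,19],[39,16],[42,11],[45,0]]
[[20,19],[39,16],[42,11],[45,0],[46,7],[48,0]]
[[20,19],[39,16],[42,11],[45,0],[46,7],[48,0]]
[[1,11],[8,0],[20,19],[39,16],[42,11],[45,0],[46,7],[48,0]]
[[1,11],[8,0],[20,19],[39,16],[42,12],[48,0]]
[[1,11],[8,0],[20,19],[39,16],[42,12],[48,0]]
[[1,11],[8,0],[20,19],[39,16],[42,12],[48,0]]
[[1,11],[8,0],[20,19],[39,16],[42,12],[48,0]]
[[1,11],[8,0],[20,19],[39,16],[42,12],[48,0]]
[[1,11],[8,0],[20,19],[39,16],[42,12],[48,0]]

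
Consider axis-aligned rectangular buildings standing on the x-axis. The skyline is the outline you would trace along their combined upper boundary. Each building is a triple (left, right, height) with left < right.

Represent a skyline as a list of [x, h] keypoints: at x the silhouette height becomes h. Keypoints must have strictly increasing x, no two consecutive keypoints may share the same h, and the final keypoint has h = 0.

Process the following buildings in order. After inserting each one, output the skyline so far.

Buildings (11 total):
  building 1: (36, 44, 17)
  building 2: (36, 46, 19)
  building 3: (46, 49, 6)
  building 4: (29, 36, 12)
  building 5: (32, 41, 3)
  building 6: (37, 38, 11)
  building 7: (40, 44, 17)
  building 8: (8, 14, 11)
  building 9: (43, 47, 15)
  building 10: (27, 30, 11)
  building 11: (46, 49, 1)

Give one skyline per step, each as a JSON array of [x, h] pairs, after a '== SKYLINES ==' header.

== SKYLINES ==
[[36,17],[44,0]]
[[36,19],[46,0]]
[[36,19],[46,6],[49,0]]
[[29,12],[36,19],[46,6],[49,0]]
[[29,12],[36,19],[46,6],[49,0]]
[[29,12],[36,19],[46,6],[49,0]]
[[29,12],[36,19],[46,6],[49,0]]
[[8,11],[14,0],[29,12],[36,19],[46,6],[49,0]]
[[8,11],[14,0],[29,12],[36,19],[46,15],[47,6],[49,0]]
[[8,11],[14,0],[27,11],[29,12],[36,19],[46,15],[47,6],[49,0]]
[[8,11],[14,0],[27,11],[29,12],[36,19],[46,15],[47,6],[49,0]]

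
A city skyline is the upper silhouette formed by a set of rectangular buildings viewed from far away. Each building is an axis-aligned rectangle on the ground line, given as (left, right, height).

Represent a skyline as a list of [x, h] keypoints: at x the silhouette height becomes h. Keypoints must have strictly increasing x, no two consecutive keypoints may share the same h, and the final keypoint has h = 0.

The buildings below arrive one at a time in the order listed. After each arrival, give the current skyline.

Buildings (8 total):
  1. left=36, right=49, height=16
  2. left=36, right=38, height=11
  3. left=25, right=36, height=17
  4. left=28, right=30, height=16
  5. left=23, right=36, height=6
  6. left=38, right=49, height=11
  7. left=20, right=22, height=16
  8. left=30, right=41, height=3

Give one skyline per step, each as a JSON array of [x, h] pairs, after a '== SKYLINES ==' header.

== SKYLINES ==
[[36,16],[49,0]]
[[36,16],[49,0]]
[[25,17],[36,16],[49,0]]
[[25,17],[36,16],[49,0]]
[[23,6],[25,17],[36,16],[49,0]]
[[23,6],[25,17],[36,16],[49,0]]
[[20,16],[22,0],[23,6],[25,17],[36,16],[49,0]]
[[20,16],[22,0],[23,6],[25,17],[36,16],[49,0]]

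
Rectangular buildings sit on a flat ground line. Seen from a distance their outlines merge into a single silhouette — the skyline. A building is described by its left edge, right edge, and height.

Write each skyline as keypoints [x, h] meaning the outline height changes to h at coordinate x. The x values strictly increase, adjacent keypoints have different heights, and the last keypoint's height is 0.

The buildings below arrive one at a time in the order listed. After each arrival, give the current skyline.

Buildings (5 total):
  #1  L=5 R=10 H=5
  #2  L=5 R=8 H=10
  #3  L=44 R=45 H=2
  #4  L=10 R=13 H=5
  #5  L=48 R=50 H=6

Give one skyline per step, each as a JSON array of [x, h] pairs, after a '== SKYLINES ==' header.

== SKYLINES ==
[[5,5],[10,0]]
[[5,10],[8,5],[10,0]]
[[5,10],[8,5],[10,0],[44,2],[45,0]]
[[5,10],[8,5],[13,0],[44,2],[45,0]]
[[5,10],[8,5],[13,0],[44,2],[45,0],[48,6],[50,0]]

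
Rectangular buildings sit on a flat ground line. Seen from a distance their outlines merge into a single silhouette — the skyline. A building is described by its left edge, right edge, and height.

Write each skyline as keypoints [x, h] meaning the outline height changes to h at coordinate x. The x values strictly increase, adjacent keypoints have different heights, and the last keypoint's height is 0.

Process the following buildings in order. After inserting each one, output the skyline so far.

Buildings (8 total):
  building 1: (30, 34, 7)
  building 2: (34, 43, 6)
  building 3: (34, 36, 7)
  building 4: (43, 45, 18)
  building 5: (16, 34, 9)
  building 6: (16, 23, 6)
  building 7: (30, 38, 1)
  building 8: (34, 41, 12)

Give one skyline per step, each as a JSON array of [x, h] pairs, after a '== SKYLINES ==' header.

== SKYLINES ==
[[30,7],[34,0]]
[[30,7],[34,6],[43,0]]
[[30,7],[36,6],[43,0]]
[[30,7],[36,6],[43,18],[45,0]]
[[16,9],[34,7],[36,6],[43,18],[45,0]]
[[16,9],[34,7],[36,6],[43,18],[45,0]]
[[16,9],[34,7],[36,6],[43,18],[45,0]]
[[16,9],[34,12],[41,6],[43,18],[45,0]]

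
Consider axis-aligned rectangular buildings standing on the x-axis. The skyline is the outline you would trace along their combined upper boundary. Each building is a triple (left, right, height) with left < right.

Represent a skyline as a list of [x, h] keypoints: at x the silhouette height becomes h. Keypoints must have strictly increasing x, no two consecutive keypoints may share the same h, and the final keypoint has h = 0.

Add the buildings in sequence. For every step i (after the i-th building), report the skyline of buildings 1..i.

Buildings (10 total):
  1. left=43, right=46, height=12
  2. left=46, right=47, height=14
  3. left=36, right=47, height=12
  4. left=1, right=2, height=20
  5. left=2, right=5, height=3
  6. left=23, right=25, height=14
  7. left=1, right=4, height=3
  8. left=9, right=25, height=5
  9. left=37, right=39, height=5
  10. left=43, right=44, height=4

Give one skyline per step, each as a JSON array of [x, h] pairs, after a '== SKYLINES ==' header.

== SKYLINES ==
[[43,12],[46,0]]
[[43,12],[46,14],[47,0]]
[[36,12],[46,14],[47,0]]
[[1,20],[2,0],[36,12],[46,14],[47,0]]
[[1,20],[2,3],[5,0],[36,12],[46,14],[47,0]]
[[1,20],[2,3],[5,0],[23,14],[25,0],[36,12],[46,14],[47,0]]
[[1,20],[2,3],[5,0],[23,14],[25,0],[36,12],[46,14],[47,0]]
[[1,20],[2,3],[5,0],[9,5],[23,14],[25,0],[36,12],[46,14],[47,0]]
[[1,20],[2,3],[5,0],[9,5],[23,14],[25,0],[36,12],[46,14],[47,0]]
[[1,20],[2,3],[5,0],[9,5],[23,14],[25,0],[36,12],[46,14],[47,0]]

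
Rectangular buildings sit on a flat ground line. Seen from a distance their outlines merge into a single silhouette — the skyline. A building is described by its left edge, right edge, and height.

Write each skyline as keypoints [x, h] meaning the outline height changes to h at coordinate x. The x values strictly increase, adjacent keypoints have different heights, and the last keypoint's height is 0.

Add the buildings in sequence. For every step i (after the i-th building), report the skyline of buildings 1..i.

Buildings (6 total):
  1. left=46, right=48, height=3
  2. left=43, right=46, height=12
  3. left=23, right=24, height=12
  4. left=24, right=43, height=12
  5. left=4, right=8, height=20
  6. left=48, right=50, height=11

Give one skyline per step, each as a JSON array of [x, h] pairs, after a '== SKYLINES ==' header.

== SKYLINES ==
[[46,3],[48,0]]
[[43,12],[46,3],[48,0]]
[[23,12],[24,0],[43,12],[46,3],[48,0]]
[[23,12],[46,3],[48,0]]
[[4,20],[8,0],[23,12],[46,3],[48,0]]
[[4,20],[8,0],[23,12],[46,3],[48,11],[50,0]]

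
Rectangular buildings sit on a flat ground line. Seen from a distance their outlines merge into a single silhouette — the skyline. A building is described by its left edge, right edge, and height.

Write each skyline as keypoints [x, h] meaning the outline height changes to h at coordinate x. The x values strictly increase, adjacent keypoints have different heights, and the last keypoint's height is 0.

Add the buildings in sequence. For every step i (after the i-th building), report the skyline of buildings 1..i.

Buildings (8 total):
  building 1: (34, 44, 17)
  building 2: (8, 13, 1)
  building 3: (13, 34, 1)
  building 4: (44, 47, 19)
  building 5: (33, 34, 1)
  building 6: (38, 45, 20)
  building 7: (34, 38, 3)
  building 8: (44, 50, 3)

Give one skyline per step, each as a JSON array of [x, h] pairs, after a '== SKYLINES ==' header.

== SKYLINES ==
[[34,17],[44,0]]
[[8,1],[13,0],[34,17],[44,0]]
[[8,1],[34,17],[44,0]]
[[8,1],[34,17],[44,19],[47,0]]
[[8,1],[34,17],[44,19],[47,0]]
[[8,1],[34,17],[38,20],[45,19],[47,0]]
[[8,1],[34,17],[38,20],[45,19],[47,0]]
[[8,1],[34,17],[38,20],[45,19],[47,3],[50,0]]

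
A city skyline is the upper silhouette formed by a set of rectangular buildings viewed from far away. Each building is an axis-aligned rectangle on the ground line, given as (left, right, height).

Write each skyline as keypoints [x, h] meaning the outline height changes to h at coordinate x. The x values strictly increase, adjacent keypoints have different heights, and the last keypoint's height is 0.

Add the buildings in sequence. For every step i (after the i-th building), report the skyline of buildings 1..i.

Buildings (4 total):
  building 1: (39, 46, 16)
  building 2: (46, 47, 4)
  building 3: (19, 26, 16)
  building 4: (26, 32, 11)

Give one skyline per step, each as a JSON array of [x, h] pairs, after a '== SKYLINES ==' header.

== SKYLINES ==
[[39,16],[46,0]]
[[39,16],[46,4],[47,0]]
[[19,16],[26,0],[39,16],[46,4],[47,0]]
[[19,16],[26,11],[32,0],[39,16],[46,4],[47,0]]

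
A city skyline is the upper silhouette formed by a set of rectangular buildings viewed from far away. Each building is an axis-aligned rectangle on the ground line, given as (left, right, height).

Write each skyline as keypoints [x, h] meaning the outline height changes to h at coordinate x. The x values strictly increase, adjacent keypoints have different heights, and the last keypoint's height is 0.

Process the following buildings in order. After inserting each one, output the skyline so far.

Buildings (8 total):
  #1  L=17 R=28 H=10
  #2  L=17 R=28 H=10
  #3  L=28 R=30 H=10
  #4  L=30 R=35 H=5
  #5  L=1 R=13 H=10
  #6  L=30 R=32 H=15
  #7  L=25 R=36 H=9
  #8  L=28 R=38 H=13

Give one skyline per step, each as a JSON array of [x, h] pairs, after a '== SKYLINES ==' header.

== SKYLINES ==
[[17,10],[28,0]]
[[17,10],[28,0]]
[[17,10],[30,0]]
[[17,10],[30,5],[35,0]]
[[1,10],[13,0],[17,10],[30,5],[35,0]]
[[1,10],[13,0],[17,10],[30,15],[32,5],[35,0]]
[[1,10],[13,0],[17,10],[30,15],[32,9],[36,0]]
[[1,10],[13,0],[17,10],[28,13],[30,15],[32,13],[38,0]]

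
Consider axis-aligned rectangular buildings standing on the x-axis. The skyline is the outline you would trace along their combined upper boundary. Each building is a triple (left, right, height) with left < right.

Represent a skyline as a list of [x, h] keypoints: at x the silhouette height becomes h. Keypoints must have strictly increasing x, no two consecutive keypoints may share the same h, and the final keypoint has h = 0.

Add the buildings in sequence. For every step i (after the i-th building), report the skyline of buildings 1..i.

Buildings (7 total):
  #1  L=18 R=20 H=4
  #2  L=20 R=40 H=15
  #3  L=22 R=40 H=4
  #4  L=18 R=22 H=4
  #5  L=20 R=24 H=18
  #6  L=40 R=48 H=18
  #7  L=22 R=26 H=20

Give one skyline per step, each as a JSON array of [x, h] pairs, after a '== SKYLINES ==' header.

== SKYLINES ==
[[18,4],[20,0]]
[[18,4],[20,15],[40,0]]
[[18,4],[20,15],[40,0]]
[[18,4],[20,15],[40,0]]
[[18,4],[20,18],[24,15],[40,0]]
[[18,4],[20,18],[24,15],[40,18],[48,0]]
[[18,4],[20,18],[22,20],[26,15],[40,18],[48,0]]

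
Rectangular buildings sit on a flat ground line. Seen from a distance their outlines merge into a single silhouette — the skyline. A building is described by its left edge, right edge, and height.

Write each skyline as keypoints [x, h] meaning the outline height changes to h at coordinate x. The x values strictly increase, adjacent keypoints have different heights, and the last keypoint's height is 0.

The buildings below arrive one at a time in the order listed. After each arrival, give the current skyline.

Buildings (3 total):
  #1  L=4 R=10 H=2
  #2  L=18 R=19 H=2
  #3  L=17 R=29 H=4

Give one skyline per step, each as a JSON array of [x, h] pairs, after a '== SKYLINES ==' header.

== SKYLINES ==
[[4,2],[10,0]]
[[4,2],[10,0],[18,2],[19,0]]
[[4,2],[10,0],[17,4],[29,0]]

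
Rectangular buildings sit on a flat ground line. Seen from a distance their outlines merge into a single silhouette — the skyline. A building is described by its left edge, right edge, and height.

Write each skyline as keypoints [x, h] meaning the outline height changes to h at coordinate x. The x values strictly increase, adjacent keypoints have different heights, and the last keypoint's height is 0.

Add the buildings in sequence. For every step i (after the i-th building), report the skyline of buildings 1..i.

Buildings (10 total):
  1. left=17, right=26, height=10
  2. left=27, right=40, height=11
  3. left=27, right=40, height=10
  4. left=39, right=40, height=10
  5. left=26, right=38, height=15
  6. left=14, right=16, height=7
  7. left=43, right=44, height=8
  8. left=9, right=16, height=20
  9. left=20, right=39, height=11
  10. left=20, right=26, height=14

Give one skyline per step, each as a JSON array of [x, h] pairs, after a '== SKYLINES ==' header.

== SKYLINES ==
[[17,10],[26,0]]
[[17,10],[26,0],[27,11],[40,0]]
[[17,10],[26,0],[27,11],[40,0]]
[[17,10],[26,0],[27,11],[40,0]]
[[17,10],[26,15],[38,11],[40,0]]
[[14,7],[16,0],[17,10],[26,15],[38,11],[40,0]]
[[14,7],[16,0],[17,10],[26,15],[38,11],[40,0],[43,8],[44,0]]
[[9,20],[16,0],[17,10],[26,15],[38,11],[40,0],[43,8],[44,0]]
[[9,20],[16,0],[17,10],[20,11],[26,15],[38,11],[40,0],[43,8],[44,0]]
[[9,20],[16,0],[17,10],[20,14],[26,15],[38,11],[40,0],[43,8],[44,0]]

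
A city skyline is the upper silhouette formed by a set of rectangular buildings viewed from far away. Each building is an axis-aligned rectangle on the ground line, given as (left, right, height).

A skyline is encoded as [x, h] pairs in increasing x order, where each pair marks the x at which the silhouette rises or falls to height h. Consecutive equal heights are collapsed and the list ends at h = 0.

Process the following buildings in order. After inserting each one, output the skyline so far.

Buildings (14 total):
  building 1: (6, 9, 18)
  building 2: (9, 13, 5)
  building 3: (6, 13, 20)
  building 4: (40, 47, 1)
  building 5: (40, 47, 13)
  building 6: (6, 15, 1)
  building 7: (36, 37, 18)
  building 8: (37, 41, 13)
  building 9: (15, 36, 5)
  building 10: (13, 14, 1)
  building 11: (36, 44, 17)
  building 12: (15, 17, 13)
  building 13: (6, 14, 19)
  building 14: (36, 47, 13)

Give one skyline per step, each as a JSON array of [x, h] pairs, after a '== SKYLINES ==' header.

== SKYLINES ==
[[6,18],[9,0]]
[[6,18],[9,5],[13,0]]
[[6,20],[13,0]]
[[6,20],[13,0],[40,1],[47,0]]
[[6,20],[13,0],[40,13],[47,0]]
[[6,20],[13,1],[15,0],[40,13],[47,0]]
[[6,20],[13,1],[15,0],[36,18],[37,0],[40,13],[47,0]]
[[6,20],[13,1],[15,0],[36,18],[37,13],[47,0]]
[[6,20],[13,1],[15,5],[36,18],[37,13],[47,0]]
[[6,20],[13,1],[15,5],[36,18],[37,13],[47,0]]
[[6,20],[13,1],[15,5],[36,18],[37,17],[44,13],[47,0]]
[[6,20],[13,1],[15,13],[17,5],[36,18],[37,17],[44,13],[47,0]]
[[6,20],[13,19],[14,1],[15,13],[17,5],[36,18],[37,17],[44,13],[47,0]]
[[6,20],[13,19],[14,1],[15,13],[17,5],[36,18],[37,17],[44,13],[47,0]]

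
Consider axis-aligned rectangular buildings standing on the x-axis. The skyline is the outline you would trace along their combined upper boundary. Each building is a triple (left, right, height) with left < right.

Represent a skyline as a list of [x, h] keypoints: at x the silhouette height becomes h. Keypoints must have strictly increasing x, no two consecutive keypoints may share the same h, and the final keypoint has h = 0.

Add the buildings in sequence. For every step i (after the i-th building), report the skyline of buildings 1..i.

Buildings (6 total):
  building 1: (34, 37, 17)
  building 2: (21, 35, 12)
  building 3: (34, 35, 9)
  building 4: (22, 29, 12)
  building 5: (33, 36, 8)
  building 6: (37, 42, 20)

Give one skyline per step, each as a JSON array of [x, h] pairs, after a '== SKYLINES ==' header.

== SKYLINES ==
[[34,17],[37,0]]
[[21,12],[34,17],[37,0]]
[[21,12],[34,17],[37,0]]
[[21,12],[34,17],[37,0]]
[[21,12],[34,17],[37,0]]
[[21,12],[34,17],[37,20],[42,0]]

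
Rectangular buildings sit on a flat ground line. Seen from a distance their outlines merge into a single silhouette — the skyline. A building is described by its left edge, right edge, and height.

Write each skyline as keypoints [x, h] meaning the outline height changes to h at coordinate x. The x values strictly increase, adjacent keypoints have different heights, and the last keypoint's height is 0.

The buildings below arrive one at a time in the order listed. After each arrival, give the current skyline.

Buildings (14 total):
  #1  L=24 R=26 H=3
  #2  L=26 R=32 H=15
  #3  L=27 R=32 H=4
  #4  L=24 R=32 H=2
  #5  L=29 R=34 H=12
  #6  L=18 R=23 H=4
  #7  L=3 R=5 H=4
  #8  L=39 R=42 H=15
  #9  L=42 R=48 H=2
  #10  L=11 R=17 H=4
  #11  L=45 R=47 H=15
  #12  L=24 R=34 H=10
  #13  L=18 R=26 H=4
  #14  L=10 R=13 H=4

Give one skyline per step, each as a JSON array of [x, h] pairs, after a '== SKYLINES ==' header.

== SKYLINES ==
[[24,3],[26,0]]
[[24,3],[26,15],[32,0]]
[[24,3],[26,15],[32,0]]
[[24,3],[26,15],[32,0]]
[[24,3],[26,15],[32,12],[34,0]]
[[18,4],[23,0],[24,3],[26,15],[32,12],[34,0]]
[[3,4],[5,0],[18,4],[23,0],[24,3],[26,15],[32,12],[34,0]]
[[3,4],[5,0],[18,4],[23,0],[24,3],[26,15],[32,12],[34,0],[39,15],[42,0]]
[[3,4],[5,0],[18,4],[23,0],[24,3],[26,15],[32,12],[34,0],[39,15],[42,2],[48,0]]
[[3,4],[5,0],[11,4],[17,0],[18,4],[23,0],[24,3],[26,15],[32,12],[34,0],[39,15],[42,2],[48,0]]
[[3,4],[5,0],[11,4],[17,0],[18,4],[23,0],[24,3],[26,15],[32,12],[34,0],[39,15],[42,2],[45,15],[47,2],[48,0]]
[[3,4],[5,0],[11,4],[17,0],[18,4],[23,0],[24,10],[26,15],[32,12],[34,0],[39,15],[42,2],[45,15],[47,2],[48,0]]
[[3,4],[5,0],[11,4],[17,0],[18,4],[24,10],[26,15],[32,12],[34,0],[39,15],[42,2],[45,15],[47,2],[48,0]]
[[3,4],[5,0],[10,4],[17,0],[18,4],[24,10],[26,15],[32,12],[34,0],[39,15],[42,2],[45,15],[47,2],[48,0]]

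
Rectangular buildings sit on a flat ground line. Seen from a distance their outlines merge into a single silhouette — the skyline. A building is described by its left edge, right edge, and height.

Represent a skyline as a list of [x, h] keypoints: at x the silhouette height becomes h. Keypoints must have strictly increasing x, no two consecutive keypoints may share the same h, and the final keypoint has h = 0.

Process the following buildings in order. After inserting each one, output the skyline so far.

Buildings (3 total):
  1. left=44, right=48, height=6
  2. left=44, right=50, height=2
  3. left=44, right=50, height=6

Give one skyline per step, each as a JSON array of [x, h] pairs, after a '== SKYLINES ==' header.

== SKYLINES ==
[[44,6],[48,0]]
[[44,6],[48,2],[50,0]]
[[44,6],[50,0]]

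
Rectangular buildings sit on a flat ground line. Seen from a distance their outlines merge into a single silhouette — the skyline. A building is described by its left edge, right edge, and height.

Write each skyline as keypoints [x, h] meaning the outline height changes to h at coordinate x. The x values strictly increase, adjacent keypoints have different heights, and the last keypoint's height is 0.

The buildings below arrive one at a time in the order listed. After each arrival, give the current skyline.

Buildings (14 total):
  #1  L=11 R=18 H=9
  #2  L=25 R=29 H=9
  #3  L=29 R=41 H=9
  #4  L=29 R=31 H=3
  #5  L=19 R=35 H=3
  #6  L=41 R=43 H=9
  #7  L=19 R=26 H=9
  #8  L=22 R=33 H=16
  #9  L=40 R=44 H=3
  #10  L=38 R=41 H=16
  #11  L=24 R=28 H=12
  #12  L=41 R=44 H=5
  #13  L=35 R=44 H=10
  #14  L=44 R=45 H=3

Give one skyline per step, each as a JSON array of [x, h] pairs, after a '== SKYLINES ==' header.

== SKYLINES ==
[[11,9],[18,0]]
[[11,9],[18,0],[25,9],[29,0]]
[[11,9],[18,0],[25,9],[41,0]]
[[11,9],[18,0],[25,9],[41,0]]
[[11,9],[18,0],[19,3],[25,9],[41,0]]
[[11,9],[18,0],[19,3],[25,9],[43,0]]
[[11,9],[18,0],[19,9],[43,0]]
[[11,9],[18,0],[19,9],[22,16],[33,9],[43,0]]
[[11,9],[18,0],[19,9],[22,16],[33,9],[43,3],[44,0]]
[[11,9],[18,0],[19,9],[22,16],[33,9],[38,16],[41,9],[43,3],[44,0]]
[[11,9],[18,0],[19,9],[22,16],[33,9],[38,16],[41,9],[43,3],[44,0]]
[[11,9],[18,0],[19,9],[22,16],[33,9],[38,16],[41,9],[43,5],[44,0]]
[[11,9],[18,0],[19,9],[22,16],[33,9],[35,10],[38,16],[41,10],[44,0]]
[[11,9],[18,0],[19,9],[22,16],[33,9],[35,10],[38,16],[41,10],[44,3],[45,0]]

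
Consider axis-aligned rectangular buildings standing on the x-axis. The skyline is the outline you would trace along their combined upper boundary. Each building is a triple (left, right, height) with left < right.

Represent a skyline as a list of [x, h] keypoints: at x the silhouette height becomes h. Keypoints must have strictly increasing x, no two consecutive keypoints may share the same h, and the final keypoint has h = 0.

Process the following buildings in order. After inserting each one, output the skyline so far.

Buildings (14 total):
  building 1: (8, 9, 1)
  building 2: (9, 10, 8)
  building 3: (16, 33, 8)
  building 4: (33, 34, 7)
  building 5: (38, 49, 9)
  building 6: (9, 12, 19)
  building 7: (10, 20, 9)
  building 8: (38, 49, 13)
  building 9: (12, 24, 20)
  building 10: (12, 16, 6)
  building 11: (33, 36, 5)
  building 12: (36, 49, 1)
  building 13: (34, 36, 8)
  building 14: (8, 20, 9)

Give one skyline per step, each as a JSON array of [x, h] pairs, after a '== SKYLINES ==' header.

== SKYLINES ==
[[8,1],[9,0]]
[[8,1],[9,8],[10,0]]
[[8,1],[9,8],[10,0],[16,8],[33,0]]
[[8,1],[9,8],[10,0],[16,8],[33,7],[34,0]]
[[8,1],[9,8],[10,0],[16,8],[33,7],[34,0],[38,9],[49,0]]
[[8,1],[9,19],[12,0],[16,8],[33,7],[34,0],[38,9],[49,0]]
[[8,1],[9,19],[12,9],[20,8],[33,7],[34,0],[38,9],[49,0]]
[[8,1],[9,19],[12,9],[20,8],[33,7],[34,0],[38,13],[49,0]]
[[8,1],[9,19],[12,20],[24,8],[33,7],[34,0],[38,13],[49,0]]
[[8,1],[9,19],[12,20],[24,8],[33,7],[34,0],[38,13],[49,0]]
[[8,1],[9,19],[12,20],[24,8],[33,7],[34,5],[36,0],[38,13],[49,0]]
[[8,1],[9,19],[12,20],[24,8],[33,7],[34,5],[36,1],[38,13],[49,0]]
[[8,1],[9,19],[12,20],[24,8],[33,7],[34,8],[36,1],[38,13],[49,0]]
[[8,9],[9,19],[12,20],[24,8],[33,7],[34,8],[36,1],[38,13],[49,0]]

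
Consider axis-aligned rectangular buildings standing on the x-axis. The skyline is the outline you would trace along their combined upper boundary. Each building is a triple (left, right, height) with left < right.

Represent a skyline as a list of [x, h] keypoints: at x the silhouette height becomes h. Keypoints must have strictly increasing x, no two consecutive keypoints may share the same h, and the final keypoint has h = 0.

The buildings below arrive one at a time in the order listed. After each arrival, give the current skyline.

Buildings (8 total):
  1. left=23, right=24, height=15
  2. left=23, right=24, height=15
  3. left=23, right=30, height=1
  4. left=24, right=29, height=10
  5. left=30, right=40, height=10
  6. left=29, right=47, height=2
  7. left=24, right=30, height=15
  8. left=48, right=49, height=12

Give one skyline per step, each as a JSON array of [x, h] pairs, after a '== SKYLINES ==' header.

== SKYLINES ==
[[23,15],[24,0]]
[[23,15],[24,0]]
[[23,15],[24,1],[30,0]]
[[23,15],[24,10],[29,1],[30,0]]
[[23,15],[24,10],[29,1],[30,10],[40,0]]
[[23,15],[24,10],[29,2],[30,10],[40,2],[47,0]]
[[23,15],[30,10],[40,2],[47,0]]
[[23,15],[30,10],[40,2],[47,0],[48,12],[49,0]]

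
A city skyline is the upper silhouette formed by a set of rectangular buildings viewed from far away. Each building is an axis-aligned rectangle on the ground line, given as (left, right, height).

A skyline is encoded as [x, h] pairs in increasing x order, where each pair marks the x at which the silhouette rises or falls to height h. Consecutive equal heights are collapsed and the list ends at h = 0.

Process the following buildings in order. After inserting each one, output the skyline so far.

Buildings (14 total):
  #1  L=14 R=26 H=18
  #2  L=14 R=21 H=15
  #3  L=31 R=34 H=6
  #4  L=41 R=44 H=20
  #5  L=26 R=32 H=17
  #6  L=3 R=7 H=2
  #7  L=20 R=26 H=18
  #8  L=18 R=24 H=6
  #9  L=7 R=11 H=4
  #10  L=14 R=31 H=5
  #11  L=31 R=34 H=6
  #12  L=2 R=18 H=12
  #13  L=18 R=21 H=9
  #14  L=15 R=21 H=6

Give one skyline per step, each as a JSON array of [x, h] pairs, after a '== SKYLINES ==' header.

== SKYLINES ==
[[14,18],[26,0]]
[[14,18],[26,0]]
[[14,18],[26,0],[31,6],[34,0]]
[[14,18],[26,0],[31,6],[34,0],[41,20],[44,0]]
[[14,18],[26,17],[32,6],[34,0],[41,20],[44,0]]
[[3,2],[7,0],[14,18],[26,17],[32,6],[34,0],[41,20],[44,0]]
[[3,2],[7,0],[14,18],[26,17],[32,6],[34,0],[41,20],[44,0]]
[[3,2],[7,0],[14,18],[26,17],[32,6],[34,0],[41,20],[44,0]]
[[3,2],[7,4],[11,0],[14,18],[26,17],[32,6],[34,0],[41,20],[44,0]]
[[3,2],[7,4],[11,0],[14,18],[26,17],[32,6],[34,0],[41,20],[44,0]]
[[3,2],[7,4],[11,0],[14,18],[26,17],[32,6],[34,0],[41,20],[44,0]]
[[2,12],[14,18],[26,17],[32,6],[34,0],[41,20],[44,0]]
[[2,12],[14,18],[26,17],[32,6],[34,0],[41,20],[44,0]]
[[2,12],[14,18],[26,17],[32,6],[34,0],[41,20],[44,0]]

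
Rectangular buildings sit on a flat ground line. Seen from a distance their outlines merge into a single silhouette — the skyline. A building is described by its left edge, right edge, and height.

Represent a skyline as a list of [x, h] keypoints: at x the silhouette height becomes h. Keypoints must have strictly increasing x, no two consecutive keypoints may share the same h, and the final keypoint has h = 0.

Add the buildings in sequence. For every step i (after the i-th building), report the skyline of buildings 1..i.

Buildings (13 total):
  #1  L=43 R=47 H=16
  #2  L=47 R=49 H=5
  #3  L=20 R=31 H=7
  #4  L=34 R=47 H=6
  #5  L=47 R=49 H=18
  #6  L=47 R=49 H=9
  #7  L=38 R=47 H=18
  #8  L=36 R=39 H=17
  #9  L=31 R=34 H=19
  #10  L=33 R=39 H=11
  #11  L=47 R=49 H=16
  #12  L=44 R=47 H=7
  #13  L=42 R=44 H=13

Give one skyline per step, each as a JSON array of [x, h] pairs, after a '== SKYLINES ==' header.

== SKYLINES ==
[[43,16],[47,0]]
[[43,16],[47,5],[49,0]]
[[20,7],[31,0],[43,16],[47,5],[49,0]]
[[20,7],[31,0],[34,6],[43,16],[47,5],[49,0]]
[[20,7],[31,0],[34,6],[43,16],[47,18],[49,0]]
[[20,7],[31,0],[34,6],[43,16],[47,18],[49,0]]
[[20,7],[31,0],[34,6],[38,18],[49,0]]
[[20,7],[31,0],[34,6],[36,17],[38,18],[49,0]]
[[20,7],[31,19],[34,6],[36,17],[38,18],[49,0]]
[[20,7],[31,19],[34,11],[36,17],[38,18],[49,0]]
[[20,7],[31,19],[34,11],[36,17],[38,18],[49,0]]
[[20,7],[31,19],[34,11],[36,17],[38,18],[49,0]]
[[20,7],[31,19],[34,11],[36,17],[38,18],[49,0]]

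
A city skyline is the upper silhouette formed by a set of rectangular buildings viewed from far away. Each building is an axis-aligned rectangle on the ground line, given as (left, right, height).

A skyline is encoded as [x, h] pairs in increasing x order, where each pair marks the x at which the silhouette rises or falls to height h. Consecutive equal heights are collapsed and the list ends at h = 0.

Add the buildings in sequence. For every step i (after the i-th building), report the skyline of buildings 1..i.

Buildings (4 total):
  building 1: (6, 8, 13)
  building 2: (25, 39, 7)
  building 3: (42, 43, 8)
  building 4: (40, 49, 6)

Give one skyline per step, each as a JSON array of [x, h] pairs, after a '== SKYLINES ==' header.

== SKYLINES ==
[[6,13],[8,0]]
[[6,13],[8,0],[25,7],[39,0]]
[[6,13],[8,0],[25,7],[39,0],[42,8],[43,0]]
[[6,13],[8,0],[25,7],[39,0],[40,6],[42,8],[43,6],[49,0]]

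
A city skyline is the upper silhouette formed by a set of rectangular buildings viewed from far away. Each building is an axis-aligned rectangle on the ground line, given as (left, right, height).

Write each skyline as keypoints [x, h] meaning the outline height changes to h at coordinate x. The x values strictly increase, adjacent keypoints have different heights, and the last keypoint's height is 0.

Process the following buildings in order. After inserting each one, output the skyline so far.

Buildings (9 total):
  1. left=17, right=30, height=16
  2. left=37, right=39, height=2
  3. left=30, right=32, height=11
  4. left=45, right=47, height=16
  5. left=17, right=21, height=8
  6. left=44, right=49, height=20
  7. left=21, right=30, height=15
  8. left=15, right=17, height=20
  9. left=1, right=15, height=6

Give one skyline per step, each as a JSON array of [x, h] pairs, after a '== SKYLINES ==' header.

== SKYLINES ==
[[17,16],[30,0]]
[[17,16],[30,0],[37,2],[39,0]]
[[17,16],[30,11],[32,0],[37,2],[39,0]]
[[17,16],[30,11],[32,0],[37,2],[39,0],[45,16],[47,0]]
[[17,16],[30,11],[32,0],[37,2],[39,0],[45,16],[47,0]]
[[17,16],[30,11],[32,0],[37,2],[39,0],[44,20],[49,0]]
[[17,16],[30,11],[32,0],[37,2],[39,0],[44,20],[49,0]]
[[15,20],[17,16],[30,11],[32,0],[37,2],[39,0],[44,20],[49,0]]
[[1,6],[15,20],[17,16],[30,11],[32,0],[37,2],[39,0],[44,20],[49,0]]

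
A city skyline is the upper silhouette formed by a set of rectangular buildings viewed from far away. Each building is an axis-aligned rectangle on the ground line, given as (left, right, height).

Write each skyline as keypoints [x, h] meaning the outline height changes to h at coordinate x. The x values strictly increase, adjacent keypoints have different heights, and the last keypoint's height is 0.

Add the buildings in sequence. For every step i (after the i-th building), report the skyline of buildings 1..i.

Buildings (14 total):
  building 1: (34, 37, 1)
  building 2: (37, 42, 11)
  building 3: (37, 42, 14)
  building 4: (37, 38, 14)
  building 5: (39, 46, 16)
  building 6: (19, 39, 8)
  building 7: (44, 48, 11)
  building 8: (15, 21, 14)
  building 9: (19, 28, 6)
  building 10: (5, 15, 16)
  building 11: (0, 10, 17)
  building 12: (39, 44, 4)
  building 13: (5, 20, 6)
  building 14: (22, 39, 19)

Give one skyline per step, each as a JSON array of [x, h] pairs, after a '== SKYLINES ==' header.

== SKYLINES ==
[[34,1],[37,0]]
[[34,1],[37,11],[42,0]]
[[34,1],[37,14],[42,0]]
[[34,1],[37,14],[42,0]]
[[34,1],[37,14],[39,16],[46,0]]
[[19,8],[37,14],[39,16],[46,0]]
[[19,8],[37,14],[39,16],[46,11],[48,0]]
[[15,14],[21,8],[37,14],[39,16],[46,11],[48,0]]
[[15,14],[21,8],[37,14],[39,16],[46,11],[48,0]]
[[5,16],[15,14],[21,8],[37,14],[39,16],[46,11],[48,0]]
[[0,17],[10,16],[15,14],[21,8],[37,14],[39,16],[46,11],[48,0]]
[[0,17],[10,16],[15,14],[21,8],[37,14],[39,16],[46,11],[48,0]]
[[0,17],[10,16],[15,14],[21,8],[37,14],[39,16],[46,11],[48,0]]
[[0,17],[10,16],[15,14],[21,8],[22,19],[39,16],[46,11],[48,0]]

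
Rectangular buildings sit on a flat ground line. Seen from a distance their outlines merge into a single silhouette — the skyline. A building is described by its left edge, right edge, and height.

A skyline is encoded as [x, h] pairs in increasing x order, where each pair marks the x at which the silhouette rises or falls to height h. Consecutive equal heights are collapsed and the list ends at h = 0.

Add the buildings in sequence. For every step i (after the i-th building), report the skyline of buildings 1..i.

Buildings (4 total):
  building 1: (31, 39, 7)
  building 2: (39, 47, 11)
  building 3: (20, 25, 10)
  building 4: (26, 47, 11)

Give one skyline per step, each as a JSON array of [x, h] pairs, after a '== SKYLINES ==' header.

== SKYLINES ==
[[31,7],[39,0]]
[[31,7],[39,11],[47,0]]
[[20,10],[25,0],[31,7],[39,11],[47,0]]
[[20,10],[25,0],[26,11],[47,0]]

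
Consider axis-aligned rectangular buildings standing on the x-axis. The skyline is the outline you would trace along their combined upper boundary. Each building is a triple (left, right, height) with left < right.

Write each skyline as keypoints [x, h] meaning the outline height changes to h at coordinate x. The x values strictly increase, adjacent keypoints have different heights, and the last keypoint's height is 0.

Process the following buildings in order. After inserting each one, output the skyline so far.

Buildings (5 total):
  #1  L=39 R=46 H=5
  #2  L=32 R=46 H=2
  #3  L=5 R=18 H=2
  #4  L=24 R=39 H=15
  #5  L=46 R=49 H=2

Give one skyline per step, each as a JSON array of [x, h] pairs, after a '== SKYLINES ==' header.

== SKYLINES ==
[[39,5],[46,0]]
[[32,2],[39,5],[46,0]]
[[5,2],[18,0],[32,2],[39,5],[46,0]]
[[5,2],[18,0],[24,15],[39,5],[46,0]]
[[5,2],[18,0],[24,15],[39,5],[46,2],[49,0]]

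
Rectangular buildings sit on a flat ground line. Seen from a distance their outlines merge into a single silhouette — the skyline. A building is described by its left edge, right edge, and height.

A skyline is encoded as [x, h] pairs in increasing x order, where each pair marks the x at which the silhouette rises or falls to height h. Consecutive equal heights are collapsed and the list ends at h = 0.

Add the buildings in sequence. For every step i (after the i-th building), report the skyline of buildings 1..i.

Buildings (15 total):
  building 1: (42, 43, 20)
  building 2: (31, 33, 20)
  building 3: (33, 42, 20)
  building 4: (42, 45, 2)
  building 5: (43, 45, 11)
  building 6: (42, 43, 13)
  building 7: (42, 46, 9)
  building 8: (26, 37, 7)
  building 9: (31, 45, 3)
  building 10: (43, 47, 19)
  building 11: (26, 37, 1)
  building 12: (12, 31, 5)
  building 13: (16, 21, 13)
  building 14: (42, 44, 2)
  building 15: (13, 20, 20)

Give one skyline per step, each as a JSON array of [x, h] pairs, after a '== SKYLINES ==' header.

== SKYLINES ==
[[42,20],[43,0]]
[[31,20],[33,0],[42,20],[43,0]]
[[31,20],[43,0]]
[[31,20],[43,2],[45,0]]
[[31,20],[43,11],[45,0]]
[[31,20],[43,11],[45,0]]
[[31,20],[43,11],[45,9],[46,0]]
[[26,7],[31,20],[43,11],[45,9],[46,0]]
[[26,7],[31,20],[43,11],[45,9],[46,0]]
[[26,7],[31,20],[43,19],[47,0]]
[[26,7],[31,20],[43,19],[47,0]]
[[12,5],[26,7],[31,20],[43,19],[47,0]]
[[12,5],[16,13],[21,5],[26,7],[31,20],[43,19],[47,0]]
[[12,5],[16,13],[21,5],[26,7],[31,20],[43,19],[47,0]]
[[12,5],[13,20],[20,13],[21,5],[26,7],[31,20],[43,19],[47,0]]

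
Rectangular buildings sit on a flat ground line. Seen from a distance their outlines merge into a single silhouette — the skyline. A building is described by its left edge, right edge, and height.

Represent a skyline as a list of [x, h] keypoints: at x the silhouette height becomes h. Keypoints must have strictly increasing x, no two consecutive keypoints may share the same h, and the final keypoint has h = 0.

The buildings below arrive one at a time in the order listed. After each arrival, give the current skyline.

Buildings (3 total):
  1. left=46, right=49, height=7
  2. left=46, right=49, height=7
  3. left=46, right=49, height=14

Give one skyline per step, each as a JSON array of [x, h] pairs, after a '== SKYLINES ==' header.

== SKYLINES ==
[[46,7],[49,0]]
[[46,7],[49,0]]
[[46,14],[49,0]]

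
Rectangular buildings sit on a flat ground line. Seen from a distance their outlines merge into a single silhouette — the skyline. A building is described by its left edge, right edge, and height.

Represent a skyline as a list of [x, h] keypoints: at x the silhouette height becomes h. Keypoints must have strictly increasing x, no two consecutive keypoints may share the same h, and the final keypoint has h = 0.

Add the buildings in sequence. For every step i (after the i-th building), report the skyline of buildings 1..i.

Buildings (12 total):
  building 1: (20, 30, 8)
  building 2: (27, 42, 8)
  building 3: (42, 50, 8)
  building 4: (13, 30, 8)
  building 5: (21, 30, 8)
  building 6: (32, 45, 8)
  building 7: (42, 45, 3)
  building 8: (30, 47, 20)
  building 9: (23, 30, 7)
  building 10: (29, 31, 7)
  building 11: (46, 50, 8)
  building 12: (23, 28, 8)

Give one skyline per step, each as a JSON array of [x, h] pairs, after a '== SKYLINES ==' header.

== SKYLINES ==
[[20,8],[30,0]]
[[20,8],[42,0]]
[[20,8],[50,0]]
[[13,8],[50,0]]
[[13,8],[50,0]]
[[13,8],[50,0]]
[[13,8],[50,0]]
[[13,8],[30,20],[47,8],[50,0]]
[[13,8],[30,20],[47,8],[50,0]]
[[13,8],[30,20],[47,8],[50,0]]
[[13,8],[30,20],[47,8],[50,0]]
[[13,8],[30,20],[47,8],[50,0]]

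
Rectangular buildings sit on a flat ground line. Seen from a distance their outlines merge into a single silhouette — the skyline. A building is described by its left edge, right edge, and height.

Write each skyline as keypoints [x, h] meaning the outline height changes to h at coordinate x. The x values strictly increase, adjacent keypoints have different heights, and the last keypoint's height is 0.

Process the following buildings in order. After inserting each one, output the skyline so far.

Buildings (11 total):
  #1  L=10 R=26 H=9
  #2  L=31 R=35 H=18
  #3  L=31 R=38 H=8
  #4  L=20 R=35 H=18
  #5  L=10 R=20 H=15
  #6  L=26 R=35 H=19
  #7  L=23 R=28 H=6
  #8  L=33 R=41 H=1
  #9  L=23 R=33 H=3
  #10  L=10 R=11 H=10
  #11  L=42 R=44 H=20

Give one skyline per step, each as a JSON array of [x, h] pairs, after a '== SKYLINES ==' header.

== SKYLINES ==
[[10,9],[26,0]]
[[10,9],[26,0],[31,18],[35,0]]
[[10,9],[26,0],[31,18],[35,8],[38,0]]
[[10,9],[20,18],[35,8],[38,0]]
[[10,15],[20,18],[35,8],[38,0]]
[[10,15],[20,18],[26,19],[35,8],[38,0]]
[[10,15],[20,18],[26,19],[35,8],[38,0]]
[[10,15],[20,18],[26,19],[35,8],[38,1],[41,0]]
[[10,15],[20,18],[26,19],[35,8],[38,1],[41,0]]
[[10,15],[20,18],[26,19],[35,8],[38,1],[41,0]]
[[10,15],[20,18],[26,19],[35,8],[38,1],[41,0],[42,20],[44,0]]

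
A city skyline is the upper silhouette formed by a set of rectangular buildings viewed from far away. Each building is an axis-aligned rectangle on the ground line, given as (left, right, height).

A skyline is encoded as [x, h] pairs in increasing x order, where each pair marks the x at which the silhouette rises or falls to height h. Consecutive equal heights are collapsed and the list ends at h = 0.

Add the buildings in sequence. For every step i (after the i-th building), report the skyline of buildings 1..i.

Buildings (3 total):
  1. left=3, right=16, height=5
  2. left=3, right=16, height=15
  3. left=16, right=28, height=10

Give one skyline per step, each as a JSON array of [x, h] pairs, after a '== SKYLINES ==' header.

== SKYLINES ==
[[3,5],[16,0]]
[[3,15],[16,0]]
[[3,15],[16,10],[28,0]]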